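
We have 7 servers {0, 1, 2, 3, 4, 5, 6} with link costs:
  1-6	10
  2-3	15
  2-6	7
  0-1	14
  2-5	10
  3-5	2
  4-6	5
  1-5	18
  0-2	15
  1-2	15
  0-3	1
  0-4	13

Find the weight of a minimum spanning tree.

35

Sort edges by weight, then run Kruskal:
0-3 (1): add — endpoints in different components.
3-5 (2): add — endpoints in different components.
4-6 (5): add — endpoints in different components.
2-6 (7): add — endpoints in different components.
1-6 (10): add — endpoints in different components.
2-5 (10): add — endpoints in different components.
MST edges: 0-3, 3-5, 4-6, 2-6, 1-6, 2-5; total weight 1+2+5+7+10+10 = 35.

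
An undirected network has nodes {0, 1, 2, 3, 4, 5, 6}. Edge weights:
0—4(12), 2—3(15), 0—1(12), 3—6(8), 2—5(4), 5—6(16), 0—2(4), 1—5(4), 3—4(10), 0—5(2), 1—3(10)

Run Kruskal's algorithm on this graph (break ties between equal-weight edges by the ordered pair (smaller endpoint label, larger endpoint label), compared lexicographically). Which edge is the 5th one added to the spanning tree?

1-3

Sort edges by weight, then run Kruskal:
0—5 (2): add — endpoints in different components.
0—2 (4): add — endpoints in different components.
1—5 (4): add — endpoints in different components.
2—5 (4): skip — 2 and 5 already connected.
3—6 (8): add — endpoints in different components.
1—3 (10): add — endpoints in different components.
3—4 (10): add — endpoints in different components.
The 5th edge added is 1—3.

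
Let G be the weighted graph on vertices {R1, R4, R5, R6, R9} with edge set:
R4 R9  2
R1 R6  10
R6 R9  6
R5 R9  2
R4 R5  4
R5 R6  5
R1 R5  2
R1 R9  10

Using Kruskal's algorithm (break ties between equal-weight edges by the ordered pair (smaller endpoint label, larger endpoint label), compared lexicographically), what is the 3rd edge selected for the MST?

Sort edges by weight, then run Kruskal:
R1 R5 (2): add — endpoints in different components.
R4 R9 (2): add — endpoints in different components.
R5 R9 (2): add — endpoints in different components.
R4 R5 (4): skip — R5 and R4 already connected.
R5 R6 (5): add — endpoints in different components.
The 3rd edge added is R5 R9.

R5-R9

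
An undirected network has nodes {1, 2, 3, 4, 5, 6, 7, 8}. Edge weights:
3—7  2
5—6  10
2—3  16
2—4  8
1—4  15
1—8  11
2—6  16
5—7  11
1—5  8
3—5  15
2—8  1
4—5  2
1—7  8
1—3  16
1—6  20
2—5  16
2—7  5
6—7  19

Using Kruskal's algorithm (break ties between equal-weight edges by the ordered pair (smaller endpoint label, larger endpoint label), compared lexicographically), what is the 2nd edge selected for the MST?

3-7

Kruskal's algorithm — process edges by increasing weight (ties by edge label):
2—8 (1): add — endpoints in different components.
3—7 (2): add — endpoints in different components.
4—5 (2): add — endpoints in different components.
2—7 (5): add — endpoints in different components.
1—5 (8): add — endpoints in different components.
1—7 (8): add — endpoints in different components.
2—4 (8): skip — 2 and 4 already connected.
5—6 (10): add — endpoints in different components.
The 2nd edge added is 3—7.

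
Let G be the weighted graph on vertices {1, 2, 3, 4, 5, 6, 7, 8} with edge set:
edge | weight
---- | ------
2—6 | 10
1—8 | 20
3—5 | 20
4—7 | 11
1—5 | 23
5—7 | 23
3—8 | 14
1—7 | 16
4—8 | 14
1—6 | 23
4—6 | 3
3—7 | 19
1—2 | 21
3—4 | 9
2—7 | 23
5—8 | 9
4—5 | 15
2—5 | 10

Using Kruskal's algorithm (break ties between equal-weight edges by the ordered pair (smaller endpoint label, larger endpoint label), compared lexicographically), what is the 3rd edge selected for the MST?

5-8

Kruskal's algorithm — process edges by increasing weight (ties by edge label):
4—6 (3): add — endpoints in different components.
3—4 (9): add — endpoints in different components.
5—8 (9): add — endpoints in different components.
2—5 (10): add — endpoints in different components.
2—6 (10): add — endpoints in different components.
4—7 (11): add — endpoints in different components.
3—8 (14): skip — 3 and 8 already connected.
4—8 (14): skip — 4 and 8 already connected.
4—5 (15): skip — 4 and 5 already connected.
1—7 (16): add — endpoints in different components.
The 3rd edge added is 5—8.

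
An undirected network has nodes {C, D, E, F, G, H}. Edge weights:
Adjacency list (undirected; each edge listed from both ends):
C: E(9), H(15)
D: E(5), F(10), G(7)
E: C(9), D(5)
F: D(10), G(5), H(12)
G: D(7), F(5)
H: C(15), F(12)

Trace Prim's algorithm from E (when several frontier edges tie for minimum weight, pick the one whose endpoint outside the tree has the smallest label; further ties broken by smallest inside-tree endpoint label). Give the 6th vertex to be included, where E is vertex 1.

H

Prim, starting at E.
Step 1: cheapest edge leaving the tree is D E (5); add D.
Step 2: cheapest edge leaving the tree is D G (7); add G.
Step 3: cheapest edge leaving the tree is F G (5); add F.
Step 4: cheapest edge leaving the tree is C E (9); add C.
Step 5: cheapest edge leaving the tree is F H (12); add H.
Vertex order: E, D, G, F, C, H. The 6th vertex is H.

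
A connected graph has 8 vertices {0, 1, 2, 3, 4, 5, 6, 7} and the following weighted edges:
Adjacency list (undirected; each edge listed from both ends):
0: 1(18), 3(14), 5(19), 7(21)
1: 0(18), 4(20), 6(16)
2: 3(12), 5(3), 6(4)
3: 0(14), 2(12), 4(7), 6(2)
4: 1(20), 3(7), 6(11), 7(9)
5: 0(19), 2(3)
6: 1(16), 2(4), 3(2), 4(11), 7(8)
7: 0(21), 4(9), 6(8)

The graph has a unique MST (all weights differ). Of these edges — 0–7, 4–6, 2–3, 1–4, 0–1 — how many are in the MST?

0

Kruskal's algorithm — process edges by increasing weight (ties by edge label):
3–6 (2): add — endpoints in different components.
2–5 (3): add — endpoints in different components.
2–6 (4): add — endpoints in different components.
3–4 (7): add — endpoints in different components.
6–7 (8): add — endpoints in different components.
4–7 (9): skip — 4 and 7 already connected.
4–6 (11): skip — 4 and 6 already connected.
2–3 (12): skip — 2 and 3 already connected.
0–3 (14): add — endpoints in different components.
1–6 (16): add — endpoints in different components.
MST edge set: {3–6, 2–5, 2–6, 3–4, 6–7, 0–3, 1–6}.
Of the listed edges, {} are in the MST → 0.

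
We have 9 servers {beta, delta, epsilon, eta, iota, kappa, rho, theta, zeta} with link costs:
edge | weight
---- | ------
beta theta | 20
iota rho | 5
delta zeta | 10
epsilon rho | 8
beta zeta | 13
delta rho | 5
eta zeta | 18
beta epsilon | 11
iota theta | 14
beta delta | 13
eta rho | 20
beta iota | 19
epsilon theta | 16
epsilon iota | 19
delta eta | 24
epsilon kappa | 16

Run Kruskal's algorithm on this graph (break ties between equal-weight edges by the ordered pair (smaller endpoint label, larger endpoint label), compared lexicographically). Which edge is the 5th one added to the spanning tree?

Sort edges by weight, then run Kruskal:
delta rho (5): add — endpoints in different components.
iota rho (5): add — endpoints in different components.
epsilon rho (8): add — endpoints in different components.
delta zeta (10): add — endpoints in different components.
beta epsilon (11): add — endpoints in different components.
beta delta (13): skip — delta and beta already connected.
beta zeta (13): skip — beta and zeta already connected.
iota theta (14): add — endpoints in different components.
epsilon kappa (16): add — endpoints in different components.
epsilon theta (16): skip — epsilon and theta already connected.
eta zeta (18): add — endpoints in different components.
The 5th edge added is beta epsilon.

beta-epsilon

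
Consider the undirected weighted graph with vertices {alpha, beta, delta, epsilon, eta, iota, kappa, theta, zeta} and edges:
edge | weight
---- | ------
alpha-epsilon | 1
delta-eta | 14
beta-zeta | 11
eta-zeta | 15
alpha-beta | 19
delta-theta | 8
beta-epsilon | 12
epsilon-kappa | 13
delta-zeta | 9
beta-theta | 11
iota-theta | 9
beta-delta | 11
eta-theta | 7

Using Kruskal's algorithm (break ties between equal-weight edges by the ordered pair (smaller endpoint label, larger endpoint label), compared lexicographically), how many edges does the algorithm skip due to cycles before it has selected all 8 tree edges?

Kruskal's algorithm — process edges by increasing weight (ties by edge label):
alpha-epsilon (1): add — endpoints in different components.
eta-theta (7): add — endpoints in different components.
delta-theta (8): add — endpoints in different components.
delta-zeta (9): add — endpoints in different components.
iota-theta (9): add — endpoints in different components.
beta-delta (11): add — endpoints in different components.
beta-theta (11): skip — beta and theta already connected.
beta-zeta (11): skip — zeta and beta already connected.
beta-epsilon (12): add — endpoints in different components.
epsilon-kappa (13): add — endpoints in different components.
Edges rejected before the tree was complete: 2.

2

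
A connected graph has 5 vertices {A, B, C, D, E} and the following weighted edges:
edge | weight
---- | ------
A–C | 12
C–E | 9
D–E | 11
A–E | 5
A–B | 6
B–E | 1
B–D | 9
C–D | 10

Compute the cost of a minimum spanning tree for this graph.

Sort edges by weight, then run Kruskal:
B–E (1): add — endpoints in different components.
A–E (5): add — endpoints in different components.
A–B (6): skip — A and B already connected.
B–D (9): add — endpoints in different components.
C–E (9): add — endpoints in different components.
MST edges: B–E, A–E, B–D, C–E; total weight 1+5+9+9 = 24.

24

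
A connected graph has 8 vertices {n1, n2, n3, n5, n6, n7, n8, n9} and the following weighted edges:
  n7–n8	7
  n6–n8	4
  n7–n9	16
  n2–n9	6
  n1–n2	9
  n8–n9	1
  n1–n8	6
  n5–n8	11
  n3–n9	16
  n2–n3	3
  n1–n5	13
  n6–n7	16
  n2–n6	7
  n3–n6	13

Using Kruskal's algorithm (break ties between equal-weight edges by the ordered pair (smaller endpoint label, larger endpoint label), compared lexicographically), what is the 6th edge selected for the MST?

Kruskal's algorithm — process edges by increasing weight (ties by edge label):
n8–n9 (1): add — endpoints in different components.
n2–n3 (3): add — endpoints in different components.
n6–n8 (4): add — endpoints in different components.
n1–n8 (6): add — endpoints in different components.
n2–n9 (6): add — endpoints in different components.
n2–n6 (7): skip — n2 and n6 already connected.
n7–n8 (7): add — endpoints in different components.
n1–n2 (9): skip — n2 and n1 already connected.
n5–n8 (11): add — endpoints in different components.
The 6th edge added is n7–n8.

n7-n8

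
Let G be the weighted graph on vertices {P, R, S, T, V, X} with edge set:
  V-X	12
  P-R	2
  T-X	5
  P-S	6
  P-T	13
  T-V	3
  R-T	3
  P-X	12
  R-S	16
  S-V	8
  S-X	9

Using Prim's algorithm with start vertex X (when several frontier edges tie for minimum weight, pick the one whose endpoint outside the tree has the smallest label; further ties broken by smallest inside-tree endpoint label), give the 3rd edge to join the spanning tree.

Grow the tree from X using Prim:
Step 1: cheapest edge leaving the tree is T-X (5); add T.
Step 2: cheapest edge leaving the tree is R-T (3); add R.
Step 3: cheapest edge leaving the tree is P-R (2); add P.
Step 4: cheapest edge leaving the tree is T-V (3); add V.
Step 5: cheapest edge leaving the tree is P-S (6); add S.
The 3rd edge added is P-R.

P-R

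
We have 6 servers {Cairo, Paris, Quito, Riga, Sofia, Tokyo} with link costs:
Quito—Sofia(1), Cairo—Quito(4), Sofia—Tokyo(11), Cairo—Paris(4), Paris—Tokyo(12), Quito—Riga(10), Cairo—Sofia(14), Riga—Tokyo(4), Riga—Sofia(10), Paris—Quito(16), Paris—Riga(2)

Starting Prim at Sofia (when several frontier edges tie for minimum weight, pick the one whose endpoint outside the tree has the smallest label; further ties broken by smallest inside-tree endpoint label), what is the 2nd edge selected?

Cairo-Quito

Prim's algorithm from Sofia:
Step 1: frontier [Quito—Sofia 1, Riga—Sofia 10, Sofia—Tokyo 11, Cairo—Sofia 14] → take Quito—Sofia (1); add Quito.
Step 2: frontier [Cairo—Quito 4, Quito—Riga 10, Paris—Quito 16, Riga—Sofia 10, Sofia—Tokyo 11, Cairo—Sofia 14] → take Cairo—Quito (4); add Cairo.
Step 3: frontier [Cairo—Paris 4, Quito—Riga 10, Paris—Quito 16, Riga—Sofia 10, Sofia—Tokyo 11] → take Cairo—Paris (4); add Paris.
Step 4: frontier [Paris—Riga 2, Paris—Tokyo 12, Quito—Riga 10, Riga—Sofia 10, Sofia—Tokyo 11] → take Paris—Riga (2); add Riga.
Step 5: frontier [Paris—Tokyo 12, Riga—Tokyo 4, Sofia—Tokyo 11] → take Riga—Tokyo (4); add Tokyo.
The 2nd edge added is Cairo—Quito.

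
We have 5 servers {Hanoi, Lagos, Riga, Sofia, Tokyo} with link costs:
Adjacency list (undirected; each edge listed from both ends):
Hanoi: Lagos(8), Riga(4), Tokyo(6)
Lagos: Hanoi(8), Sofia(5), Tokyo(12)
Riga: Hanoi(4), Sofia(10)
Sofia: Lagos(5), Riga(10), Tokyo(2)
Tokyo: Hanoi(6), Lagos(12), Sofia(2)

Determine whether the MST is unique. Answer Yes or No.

Yes

Kruskal: consider edges lightest-first.
Sofia—Tokyo (2): add — endpoints in different components.
Hanoi—Riga (4): add — endpoints in different components.
Lagos—Sofia (5): add — endpoints in different components.
Hanoi—Tokyo (6): add — endpoints in different components.
Every non-tree edge has weight strictly greater than the heaviest edge on the tree path between its endpoints, so the MST is unique.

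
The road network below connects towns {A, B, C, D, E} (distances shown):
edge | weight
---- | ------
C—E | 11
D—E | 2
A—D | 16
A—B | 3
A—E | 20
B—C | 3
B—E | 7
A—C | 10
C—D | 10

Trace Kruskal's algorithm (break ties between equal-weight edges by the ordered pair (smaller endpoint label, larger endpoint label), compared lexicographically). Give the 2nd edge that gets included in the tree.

A-B

Kruskal's algorithm — process edges by increasing weight (ties by edge label):
D—E (2): add — endpoints in different components.
A—B (3): add — endpoints in different components.
B—C (3): add — endpoints in different components.
B—E (7): add — endpoints in different components.
The 2nd edge added is A—B.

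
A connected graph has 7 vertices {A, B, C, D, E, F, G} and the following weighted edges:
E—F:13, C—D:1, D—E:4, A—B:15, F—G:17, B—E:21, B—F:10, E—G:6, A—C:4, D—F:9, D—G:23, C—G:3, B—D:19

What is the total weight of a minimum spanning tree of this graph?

31

Prim, starting at C.
Step 1: cheapest edge leaving the tree is C—D (1); add D.
Step 2: cheapest edge leaving the tree is C—G (3); add G.
Step 3: cheapest edge leaving the tree is A—C (4); add A.
Step 4: cheapest edge leaving the tree is D—E (4); add E.
Step 5: cheapest edge leaving the tree is D—F (9); add F.
Step 6: cheapest edge leaving the tree is B—F (10); add B.
MST edges: C—D, C—G, A—C, D—E, D—F, B—F; total weight 1+3+4+4+9+10 = 31.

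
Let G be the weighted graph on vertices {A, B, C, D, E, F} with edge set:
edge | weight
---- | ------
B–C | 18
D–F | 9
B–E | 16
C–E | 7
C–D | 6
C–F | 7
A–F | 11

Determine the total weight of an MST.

Prim, starting at F.
Step 1: cheapest edge leaving the tree is C–F (7); add C.
Step 2: cheapest edge leaving the tree is C–D (6); add D.
Step 3: cheapest edge leaving the tree is C–E (7); add E.
Step 4: cheapest edge leaving the tree is A–F (11); add A.
Step 5: cheapest edge leaving the tree is B–E (16); add B.
MST edges: C–F, C–D, C–E, A–F, B–E; total weight 7+6+7+11+16 = 47.

47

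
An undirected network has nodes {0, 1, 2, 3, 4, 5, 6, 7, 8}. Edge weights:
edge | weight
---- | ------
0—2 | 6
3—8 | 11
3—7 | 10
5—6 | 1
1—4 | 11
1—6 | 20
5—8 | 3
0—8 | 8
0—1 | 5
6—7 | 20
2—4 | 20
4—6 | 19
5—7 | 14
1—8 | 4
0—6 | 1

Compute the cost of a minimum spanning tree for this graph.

47

Prim's algorithm from 6:
Step 1: cheapest edge leaving the tree is 0—6 (1); add 0.
Step 2: cheapest edge leaving the tree is 5—6 (1); add 5.
Step 3: cheapest edge leaving the tree is 5—8 (3); add 8.
Step 4: cheapest edge leaving the tree is 1—8 (4); add 1.
Step 5: cheapest edge leaving the tree is 0—2 (6); add 2.
Step 6: cheapest edge leaving the tree is 3—8 (11); add 3.
Step 7: cheapest edge leaving the tree is 3—7 (10); add 7.
Step 8: cheapest edge leaving the tree is 1—4 (11); add 4.
MST edges: 0—6, 5—6, 5—8, 1—8, 0—2, 3—8, 3—7, 1—4; total weight 1+1+3+4+6+11+10+11 = 47.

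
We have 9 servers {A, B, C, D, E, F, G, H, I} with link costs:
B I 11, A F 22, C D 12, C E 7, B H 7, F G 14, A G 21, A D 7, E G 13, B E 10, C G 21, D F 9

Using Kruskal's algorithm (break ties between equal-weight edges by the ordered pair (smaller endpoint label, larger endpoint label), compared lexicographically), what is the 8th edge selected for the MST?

E-G

Kruskal: consider edges lightest-first.
A D (7): add — endpoints in different components.
B H (7): add — endpoints in different components.
C E (7): add — endpoints in different components.
D F (9): add — endpoints in different components.
B E (10): add — endpoints in different components.
B I (11): add — endpoints in different components.
C D (12): add — endpoints in different components.
E G (13): add — endpoints in different components.
The 8th edge added is E G.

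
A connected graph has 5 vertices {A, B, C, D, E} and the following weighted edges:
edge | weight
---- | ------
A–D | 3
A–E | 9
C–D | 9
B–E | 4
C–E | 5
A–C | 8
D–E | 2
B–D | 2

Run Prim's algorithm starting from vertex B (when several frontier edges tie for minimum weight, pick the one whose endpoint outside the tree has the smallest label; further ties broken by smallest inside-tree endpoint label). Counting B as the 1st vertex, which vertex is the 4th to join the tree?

A

Grow the tree from B using Prim:
Step 1: cheapest edge leaving the tree is B–D (2); add D.
Step 2: cheapest edge leaving the tree is D–E (2); add E.
Step 3: cheapest edge leaving the tree is A–D (3); add A.
Step 4: cheapest edge leaving the tree is C–E (5); add C.
Vertex order: B, D, E, A, C. The 4th vertex is A.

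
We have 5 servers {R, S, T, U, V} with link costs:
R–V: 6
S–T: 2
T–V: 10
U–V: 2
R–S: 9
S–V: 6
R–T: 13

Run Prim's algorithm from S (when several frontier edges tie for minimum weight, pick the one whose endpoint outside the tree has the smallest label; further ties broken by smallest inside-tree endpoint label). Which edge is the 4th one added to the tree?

R-V

Prim's algorithm from S:
Step 1: frontier [S–T 2, S–V 6, R–S 9] → take S–T (2); add T.
Step 2: frontier [S–V 6, R–S 9, T–V 10, R–T 13] → take S–V (6); add V.
Step 3: frontier [R–S 9, R–T 13, U–V 2, R–V 6] → take U–V (2); add U.
Step 4: frontier [R–S 9, R–T 13, R–V 6] → take R–V (6); add R.
The 4th edge added is R–V.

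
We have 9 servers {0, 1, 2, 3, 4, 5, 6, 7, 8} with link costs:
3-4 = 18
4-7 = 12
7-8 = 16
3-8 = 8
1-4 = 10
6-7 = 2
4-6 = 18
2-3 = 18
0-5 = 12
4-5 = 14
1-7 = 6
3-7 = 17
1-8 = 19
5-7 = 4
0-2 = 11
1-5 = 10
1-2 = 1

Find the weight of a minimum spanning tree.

Sort edges by weight, then run Kruskal:
1-2 (1): add — endpoints in different components.
6-7 (2): add — endpoints in different components.
5-7 (4): add — endpoints in different components.
1-7 (6): add — endpoints in different components.
3-8 (8): add — endpoints in different components.
1-4 (10): add — endpoints in different components.
1-5 (10): skip — 1 and 5 already connected.
0-2 (11): add — endpoints in different components.
0-5 (12): skip — 0 and 5 already connected.
4-7 (12): skip — 4 and 7 already connected.
4-5 (14): skip — 4 and 5 already connected.
7-8 (16): add — endpoints in different components.
MST edges: 1-2, 6-7, 5-7, 1-7, 3-8, 1-4, 0-2, 7-8; total weight 1+2+4+6+8+10+11+16 = 58.

58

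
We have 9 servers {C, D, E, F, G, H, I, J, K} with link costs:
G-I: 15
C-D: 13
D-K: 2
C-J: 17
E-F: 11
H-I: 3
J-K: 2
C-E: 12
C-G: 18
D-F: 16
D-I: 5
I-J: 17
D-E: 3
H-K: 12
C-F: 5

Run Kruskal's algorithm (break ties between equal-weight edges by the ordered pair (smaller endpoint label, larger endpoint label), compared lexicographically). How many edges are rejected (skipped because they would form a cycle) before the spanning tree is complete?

3

Kruskal's algorithm — process edges by increasing weight (ties by edge label):
D-K (2): add — endpoints in different components.
J-K (2): add — endpoints in different components.
D-E (3): add — endpoints in different components.
H-I (3): add — endpoints in different components.
C-F (5): add — endpoints in different components.
D-I (5): add — endpoints in different components.
E-F (11): add — endpoints in different components.
C-E (12): skip — C and E already connected.
H-K (12): skip — H and K already connected.
C-D (13): skip — C and D already connected.
G-I (15): add — endpoints in different components.
Edges rejected before the tree was complete: 3.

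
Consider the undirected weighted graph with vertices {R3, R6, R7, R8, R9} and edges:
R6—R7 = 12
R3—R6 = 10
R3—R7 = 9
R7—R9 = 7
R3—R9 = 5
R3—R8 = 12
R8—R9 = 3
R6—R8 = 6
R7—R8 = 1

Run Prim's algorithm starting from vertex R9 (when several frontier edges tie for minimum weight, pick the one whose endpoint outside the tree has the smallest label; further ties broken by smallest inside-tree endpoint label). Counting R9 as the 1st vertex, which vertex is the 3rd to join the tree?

Prim, starting at R9.
Step 1: cheapest edge leaving the tree is R8—R9 (3); add R8.
Step 2: cheapest edge leaving the tree is R7—R8 (1); add R7.
Step 3: cheapest edge leaving the tree is R3—R9 (5); add R3.
Step 4: cheapest edge leaving the tree is R6—R8 (6); add R6.
Vertex order: R9, R8, R7, R3, R6. The 3rd vertex is R7.

R7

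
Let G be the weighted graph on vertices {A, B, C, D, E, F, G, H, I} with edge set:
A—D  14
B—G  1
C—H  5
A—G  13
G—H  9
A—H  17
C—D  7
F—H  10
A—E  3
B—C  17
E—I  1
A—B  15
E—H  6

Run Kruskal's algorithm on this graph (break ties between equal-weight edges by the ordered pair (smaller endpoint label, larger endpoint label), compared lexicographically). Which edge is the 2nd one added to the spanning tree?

Kruskal: consider edges lightest-first.
B—G (1): add — endpoints in different components.
E—I (1): add — endpoints in different components.
A—E (3): add — endpoints in different components.
C—H (5): add — endpoints in different components.
E—H (6): add — endpoints in different components.
C—D (7): add — endpoints in different components.
G—H (9): add — endpoints in different components.
F—H (10): add — endpoints in different components.
The 2nd edge added is E—I.

E-I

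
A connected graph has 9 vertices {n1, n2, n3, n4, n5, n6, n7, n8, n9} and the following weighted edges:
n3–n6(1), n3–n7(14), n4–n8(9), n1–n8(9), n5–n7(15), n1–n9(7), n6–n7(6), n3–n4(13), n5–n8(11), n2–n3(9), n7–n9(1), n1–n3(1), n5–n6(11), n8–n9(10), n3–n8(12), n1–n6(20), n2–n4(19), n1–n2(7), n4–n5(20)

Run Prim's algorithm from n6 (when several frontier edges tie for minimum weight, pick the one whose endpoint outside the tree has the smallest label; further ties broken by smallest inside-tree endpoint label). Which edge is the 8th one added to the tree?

n5-n6

Prim, starting at n6.
Step 1: cheapest edge leaving the tree is n3–n6 (1); add n3.
Step 2: cheapest edge leaving the tree is n1–n3 (1); add n1.
Step 3: cheapest edge leaving the tree is n6–n7 (6); add n7.
Step 4: cheapest edge leaving the tree is n7–n9 (1); add n9.
Step 5: cheapest edge leaving the tree is n1–n2 (7); add n2.
Step 6: cheapest edge leaving the tree is n1–n8 (9); add n8.
Step 7: cheapest edge leaving the tree is n4–n8 (9); add n4.
Step 8: cheapest edge leaving the tree is n5–n6 (11); add n5.
The 8th edge added is n5–n6.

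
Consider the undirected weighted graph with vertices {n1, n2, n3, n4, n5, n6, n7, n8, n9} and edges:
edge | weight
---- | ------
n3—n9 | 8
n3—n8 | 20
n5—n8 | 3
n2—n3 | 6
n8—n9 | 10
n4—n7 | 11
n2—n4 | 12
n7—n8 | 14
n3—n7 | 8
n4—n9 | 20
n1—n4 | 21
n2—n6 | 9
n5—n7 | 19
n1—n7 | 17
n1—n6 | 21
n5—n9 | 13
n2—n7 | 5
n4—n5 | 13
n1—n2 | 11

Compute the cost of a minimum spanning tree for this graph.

63

Prim, starting at n2.
Step 1: cheapest edge leaving the tree is n2—n7 (5); add n7.
Step 2: cheapest edge leaving the tree is n2—n3 (6); add n3.
Step 3: cheapest edge leaving the tree is n3—n9 (8); add n9.
Step 4: cheapest edge leaving the tree is n2—n6 (9); add n6.
Step 5: cheapest edge leaving the tree is n8—n9 (10); add n8.
Step 6: cheapest edge leaving the tree is n5—n8 (3); add n5.
Step 7: cheapest edge leaving the tree is n1—n2 (11); add n1.
Step 8: cheapest edge leaving the tree is n4—n7 (11); add n4.
MST edges: n2—n7, n2—n3, n3—n9, n2—n6, n8—n9, n5—n8, n1—n2, n4—n7; total weight 5+6+8+9+10+3+11+11 = 63.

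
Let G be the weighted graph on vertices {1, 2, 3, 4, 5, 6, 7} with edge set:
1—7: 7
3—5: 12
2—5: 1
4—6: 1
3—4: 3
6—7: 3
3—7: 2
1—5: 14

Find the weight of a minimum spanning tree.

Sort edges by weight, then run Kruskal:
2—5 (1): add — endpoints in different components.
4—6 (1): add — endpoints in different components.
3—7 (2): add — endpoints in different components.
3—4 (3): add — endpoints in different components.
6—7 (3): skip — 6 and 7 already connected.
1—7 (7): add — endpoints in different components.
3—5 (12): add — endpoints in different components.
MST edges: 2—5, 4—6, 3—7, 3—4, 1—7, 3—5; total weight 1+1+2+3+7+12 = 26.

26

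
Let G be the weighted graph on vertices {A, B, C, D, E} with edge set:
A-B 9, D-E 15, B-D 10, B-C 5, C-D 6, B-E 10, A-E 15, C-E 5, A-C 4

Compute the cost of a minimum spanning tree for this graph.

Kruskal's algorithm — process edges by increasing weight (ties by edge label):
A-C (4): add — endpoints in different components.
B-C (5): add — endpoints in different components.
C-E (5): add — endpoints in different components.
C-D (6): add — endpoints in different components.
MST edges: A-C, B-C, C-E, C-D; total weight 4+5+5+6 = 20.

20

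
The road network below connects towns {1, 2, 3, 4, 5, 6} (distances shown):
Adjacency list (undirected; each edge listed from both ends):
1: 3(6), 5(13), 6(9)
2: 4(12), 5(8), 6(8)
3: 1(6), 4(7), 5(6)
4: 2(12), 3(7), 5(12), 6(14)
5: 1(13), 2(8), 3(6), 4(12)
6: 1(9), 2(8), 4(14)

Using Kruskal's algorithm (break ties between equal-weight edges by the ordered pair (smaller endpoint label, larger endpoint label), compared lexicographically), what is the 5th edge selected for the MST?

Sort edges by weight, then run Kruskal:
1 3 (6): add. Components now {1,3} {2} {4} {5} {6}
3 5 (6): add. Components now {1,3,5} {2} {4} {6}
3 4 (7): add. Components now {1,3,4,5} {2} {6}
2 5 (8): add. Components now {1,2,3,4,5} {6}
2 6 (8): add. Components now {1,2,3,4,5,6}
The 5th edge added is 2 6.

2-6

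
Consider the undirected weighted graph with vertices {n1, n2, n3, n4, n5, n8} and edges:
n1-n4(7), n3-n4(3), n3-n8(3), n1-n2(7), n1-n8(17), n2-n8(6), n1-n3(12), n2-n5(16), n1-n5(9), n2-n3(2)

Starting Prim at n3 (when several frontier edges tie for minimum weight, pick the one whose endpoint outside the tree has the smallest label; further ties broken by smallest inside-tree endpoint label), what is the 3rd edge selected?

Prim, starting at n3.
Step 1: cheapest edge leaving the tree is n2-n3 (2); add n2.
Step 2: cheapest edge leaving the tree is n3-n4 (3); add n4.
Step 3: cheapest edge leaving the tree is n3-n8 (3); add n8.
Step 4: cheapest edge leaving the tree is n1-n2 (7); add n1.
Step 5: cheapest edge leaving the tree is n1-n5 (9); add n5.
The 3rd edge added is n3-n8.

n3-n8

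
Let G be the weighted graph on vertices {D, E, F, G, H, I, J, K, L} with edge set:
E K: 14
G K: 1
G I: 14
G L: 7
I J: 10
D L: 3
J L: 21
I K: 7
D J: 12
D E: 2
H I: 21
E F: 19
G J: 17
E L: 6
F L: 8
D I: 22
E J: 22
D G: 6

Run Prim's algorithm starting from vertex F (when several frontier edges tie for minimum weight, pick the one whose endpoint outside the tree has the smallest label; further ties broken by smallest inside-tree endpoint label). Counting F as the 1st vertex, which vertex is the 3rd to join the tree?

D

Prim's algorithm from F:
Step 1: cheapest edge leaving the tree is F L (8); add L.
Step 2: cheapest edge leaving the tree is D L (3); add D.
Step 3: cheapest edge leaving the tree is D E (2); add E.
Step 4: cheapest edge leaving the tree is D G (6); add G.
Step 5: cheapest edge leaving the tree is G K (1); add K.
Step 6: cheapest edge leaving the tree is I K (7); add I.
Step 7: cheapest edge leaving the tree is I J (10); add J.
Step 8: cheapest edge leaving the tree is H I (21); add H.
Vertex order: F, L, D, E, G, K, I, J, H. The 3rd vertex is D.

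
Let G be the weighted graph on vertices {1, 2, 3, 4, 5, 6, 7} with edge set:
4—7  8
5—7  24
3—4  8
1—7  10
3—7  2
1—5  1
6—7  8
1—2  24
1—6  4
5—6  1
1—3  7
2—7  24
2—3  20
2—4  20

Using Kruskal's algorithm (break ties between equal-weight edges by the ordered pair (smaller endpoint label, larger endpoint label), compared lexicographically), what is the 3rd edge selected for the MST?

3-7

Kruskal's algorithm — process edges by increasing weight (ties by edge label):
1—5 (1): add — endpoints in different components.
5—6 (1): add — endpoints in different components.
3—7 (2): add — endpoints in different components.
1—6 (4): skip — 1 and 6 already connected.
1—3 (7): add — endpoints in different components.
3—4 (8): add — endpoints in different components.
4—7 (8): skip — 4 and 7 already connected.
6—7 (8): skip — 6 and 7 already connected.
1—7 (10): skip — 1 and 7 already connected.
2—3 (20): add — endpoints in different components.
The 3rd edge added is 3—7.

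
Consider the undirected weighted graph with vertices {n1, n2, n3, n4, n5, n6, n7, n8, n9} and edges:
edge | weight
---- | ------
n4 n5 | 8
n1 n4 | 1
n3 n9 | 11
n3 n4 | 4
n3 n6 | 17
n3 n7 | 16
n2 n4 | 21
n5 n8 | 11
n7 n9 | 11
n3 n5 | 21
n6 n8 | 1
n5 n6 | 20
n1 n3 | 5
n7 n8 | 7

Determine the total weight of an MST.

Prim, starting at n4.
Step 1: frontier [n1 n4 1, n3 n4 4, n4 n5 8, n2 n4 21] → take n1 n4 (1); add n1.
Step 2: frontier [n1 n3 5, n3 n4 4, n4 n5 8, n2 n4 21] → take n3 n4 (4); add n3.
Step 3: frontier [n3 n9 11, n3 n7 16, n3 n6 17, n3 n5 21, n4 n5 8, n2 n4 21] → take n4 n5 (8); add n5.
Step 4: frontier [n3 n9 11, n3 n7 16, n3 n6 17, n2 n4 21, n5 n8 11, n5 n6 20] → take n5 n8 (11); add n8.
Step 5: frontier [n3 n9 11, n3 n7 16, n3 n6 17, n2 n4 21, n5 n6 20, n6 n8 1, n7 n8 7] → take n6 n8 (1); add n6.
Step 6: frontier [n3 n9 11, n3 n7 16, n2 n4 21, n7 n8 7] → take n7 n8 (7); add n7.
Step 7: frontier [n3 n9 11, n2 n4 21, n7 n9 11] → take n3 n9 (11); add n9.
Step 8: frontier [n2 n4 21] → take n2 n4 (21); add n2.
MST edges: n1 n4, n3 n4, n4 n5, n5 n8, n6 n8, n7 n8, n3 n9, n2 n4; total weight 1+4+8+11+1+7+11+21 = 64.

64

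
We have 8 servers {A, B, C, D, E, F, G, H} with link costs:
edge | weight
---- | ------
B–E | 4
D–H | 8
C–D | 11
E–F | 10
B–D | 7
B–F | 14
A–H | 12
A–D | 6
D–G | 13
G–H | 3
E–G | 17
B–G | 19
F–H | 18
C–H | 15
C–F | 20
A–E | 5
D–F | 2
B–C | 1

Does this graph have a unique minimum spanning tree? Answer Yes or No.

Kruskal: consider edges lightest-first.
B–C (1): add — endpoints in different components.
D–F (2): add — endpoints in different components.
G–H (3): add — endpoints in different components.
B–E (4): add — endpoints in different components.
A–E (5): add — endpoints in different components.
A–D (6): add — endpoints in different components.
B–D (7): skip — B and D already connected.
D–H (8): add — endpoints in different components.
Every non-tree edge has weight strictly greater than the heaviest edge on the tree path between its endpoints, so the MST is unique.

Yes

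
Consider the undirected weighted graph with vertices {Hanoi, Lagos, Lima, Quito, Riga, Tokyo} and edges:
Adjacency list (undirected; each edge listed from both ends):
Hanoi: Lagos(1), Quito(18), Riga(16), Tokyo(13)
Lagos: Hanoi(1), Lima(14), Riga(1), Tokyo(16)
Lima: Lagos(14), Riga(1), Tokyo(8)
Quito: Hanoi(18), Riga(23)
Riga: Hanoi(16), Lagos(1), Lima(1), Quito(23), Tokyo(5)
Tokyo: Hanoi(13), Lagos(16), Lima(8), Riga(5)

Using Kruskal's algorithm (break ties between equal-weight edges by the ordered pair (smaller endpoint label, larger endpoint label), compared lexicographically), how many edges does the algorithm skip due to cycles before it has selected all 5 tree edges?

5

Kruskal: consider edges lightest-first.
Hanoi–Lagos (1): add — endpoints in different components.
Lagos–Riga (1): add — endpoints in different components.
Lima–Riga (1): add — endpoints in different components.
Riga–Tokyo (5): add — endpoints in different components.
Lima–Tokyo (8): skip — Lima and Tokyo already connected.
Hanoi–Tokyo (13): skip — Tokyo and Hanoi already connected.
Lagos–Lima (14): skip — Lima and Lagos already connected.
Hanoi–Riga (16): skip — Hanoi and Riga already connected.
Lagos–Tokyo (16): skip — Tokyo and Lagos already connected.
Hanoi–Quito (18): add — endpoints in different components.
Edges rejected before the tree was complete: 5.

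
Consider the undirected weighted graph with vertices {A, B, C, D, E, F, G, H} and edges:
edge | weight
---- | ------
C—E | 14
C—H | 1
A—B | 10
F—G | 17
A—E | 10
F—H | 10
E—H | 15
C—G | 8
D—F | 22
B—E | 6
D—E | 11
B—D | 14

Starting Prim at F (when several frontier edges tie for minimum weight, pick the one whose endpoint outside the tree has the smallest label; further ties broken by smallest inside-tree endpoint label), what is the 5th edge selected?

Prim's algorithm from F:
Step 1: cheapest edge leaving the tree is F—H (10); add H.
Step 2: cheapest edge leaving the tree is C—H (1); add C.
Step 3: cheapest edge leaving the tree is C—G (8); add G.
Step 4: cheapest edge leaving the tree is C—E (14); add E.
Step 5: cheapest edge leaving the tree is B—E (6); add B.
Step 6: cheapest edge leaving the tree is A—B (10); add A.
Step 7: cheapest edge leaving the tree is D—E (11); add D.
The 5th edge added is B—E.

B-E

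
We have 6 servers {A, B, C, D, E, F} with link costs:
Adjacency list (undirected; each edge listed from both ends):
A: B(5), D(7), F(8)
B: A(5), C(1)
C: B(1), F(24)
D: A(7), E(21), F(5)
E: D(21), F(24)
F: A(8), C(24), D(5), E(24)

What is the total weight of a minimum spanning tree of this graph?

39

Sort edges by weight, then run Kruskal:
B C (1): add — endpoints in different components.
A B (5): add — endpoints in different components.
D F (5): add — endpoints in different components.
A D (7): add — endpoints in different components.
A F (8): skip — A and F already connected.
D E (21): add — endpoints in different components.
MST edges: B C, A B, D F, A D, D E; total weight 1+5+5+7+21 = 39.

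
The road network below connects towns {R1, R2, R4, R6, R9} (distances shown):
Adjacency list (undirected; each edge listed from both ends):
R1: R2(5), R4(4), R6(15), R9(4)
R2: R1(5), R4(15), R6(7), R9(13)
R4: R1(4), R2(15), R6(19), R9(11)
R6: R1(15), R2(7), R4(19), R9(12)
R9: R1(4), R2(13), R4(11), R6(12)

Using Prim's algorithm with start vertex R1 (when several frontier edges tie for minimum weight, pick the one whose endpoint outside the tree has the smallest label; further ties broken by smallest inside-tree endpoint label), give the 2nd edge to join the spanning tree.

R1-R9

Prim, starting at R1.
Step 1: frontier [R1 R4 4, R1 R9 4, R1 R2 5, R1 R6 15] → take R1 R4 (4); add R4.
Step 2: frontier [R1 R9 4, R1 R2 5, R1 R6 15, R4 R9 11, R2 R4 15, R4 R6 19] → take R1 R9 (4); add R9.
Step 3: frontier [R1 R2 5, R1 R6 15, R2 R4 15, R4 R6 19, R6 R9 12, R2 R9 13] → take R1 R2 (5); add R2.
Step 4: frontier [R1 R6 15, R2 R6 7, R4 R6 19, R6 R9 12] → take R2 R6 (7); add R6.
The 2nd edge added is R1 R9.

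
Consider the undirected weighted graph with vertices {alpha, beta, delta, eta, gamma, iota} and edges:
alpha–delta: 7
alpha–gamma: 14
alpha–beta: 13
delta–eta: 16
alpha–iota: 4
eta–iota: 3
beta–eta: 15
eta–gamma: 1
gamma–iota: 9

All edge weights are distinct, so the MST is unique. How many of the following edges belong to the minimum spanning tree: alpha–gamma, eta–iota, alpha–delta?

Sort edges by weight, then run Kruskal:
eta–gamma (1): add. Components now {beta} {eta,gamma} {delta} {alpha} {iota}
eta–iota (3): add. Components now {beta} {eta,gamma,iota} {delta} {alpha}
alpha–iota (4): add. Components now {beta} {alpha,eta,gamma,iota} {delta}
alpha–delta (7): add. Components now {beta} {alpha,delta,eta,gamma,iota}
gamma–iota (9): skip — gamma and iota already connected.
alpha–beta (13): add. Components now {alpha,beta,delta,eta,gamma,iota}
MST edge set: {eta–gamma, eta–iota, alpha–iota, alpha–delta, alpha–beta}.
Of the listed edges, {eta–iota, alpha–delta} are in the MST → 2.

2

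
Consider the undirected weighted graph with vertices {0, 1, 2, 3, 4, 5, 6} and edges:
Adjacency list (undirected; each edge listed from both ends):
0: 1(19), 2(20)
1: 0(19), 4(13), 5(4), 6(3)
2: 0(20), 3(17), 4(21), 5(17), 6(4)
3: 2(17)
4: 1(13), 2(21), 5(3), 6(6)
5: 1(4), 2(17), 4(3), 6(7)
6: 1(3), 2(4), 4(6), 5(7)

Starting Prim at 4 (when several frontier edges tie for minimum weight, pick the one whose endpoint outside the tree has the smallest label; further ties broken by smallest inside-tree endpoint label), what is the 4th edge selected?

2-6

Prim, starting at 4.
Step 1: cheapest edge leaving the tree is 4—5 (3); add 5.
Step 2: cheapest edge leaving the tree is 1—5 (4); add 1.
Step 3: cheapest edge leaving the tree is 1—6 (3); add 6.
Step 4: cheapest edge leaving the tree is 2—6 (4); add 2.
Step 5: cheapest edge leaving the tree is 2—3 (17); add 3.
Step 6: cheapest edge leaving the tree is 0—1 (19); add 0.
The 4th edge added is 2—6.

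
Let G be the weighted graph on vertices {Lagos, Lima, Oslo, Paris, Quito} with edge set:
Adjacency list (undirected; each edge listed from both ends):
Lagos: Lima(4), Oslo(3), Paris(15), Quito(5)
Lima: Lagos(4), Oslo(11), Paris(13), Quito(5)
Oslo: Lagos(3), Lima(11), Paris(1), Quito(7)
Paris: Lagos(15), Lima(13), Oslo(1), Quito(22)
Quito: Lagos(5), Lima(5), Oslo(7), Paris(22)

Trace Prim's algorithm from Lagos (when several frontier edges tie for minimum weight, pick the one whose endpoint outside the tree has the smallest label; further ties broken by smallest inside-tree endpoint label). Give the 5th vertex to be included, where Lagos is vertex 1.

Grow the tree from Lagos using Prim:
Step 1: frontier [Lagos-Oslo 3, Lagos-Lima 4, Lagos-Quito 5, Lagos-Paris 15] → take Lagos-Oslo (3); add Oslo.
Step 2: frontier [Lagos-Lima 4, Lagos-Quito 5, Lagos-Paris 15, Oslo-Paris 1, Oslo-Quito 7, Lima-Oslo 11] → take Oslo-Paris (1); add Paris.
Step 3: frontier [Lagos-Lima 4, Lagos-Quito 5, Oslo-Quito 7, Lima-Oslo 11, Lima-Paris 13, Paris-Quito 22] → take Lagos-Lima (4); add Lima.
Step 4: frontier [Lagos-Quito 5, Lima-Quito 5, Oslo-Quito 7, Paris-Quito 22] → take Lagos-Quito (5); add Quito.
Vertex order: Lagos, Oslo, Paris, Lima, Quito. The 5th vertex is Quito.

Quito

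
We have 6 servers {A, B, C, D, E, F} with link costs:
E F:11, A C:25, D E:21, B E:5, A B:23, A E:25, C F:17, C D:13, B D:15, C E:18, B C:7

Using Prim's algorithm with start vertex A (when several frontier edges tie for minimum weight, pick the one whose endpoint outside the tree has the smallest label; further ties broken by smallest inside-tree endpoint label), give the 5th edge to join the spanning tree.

Prim, starting at A.
Step 1: frontier [A B 23, A C 25, A E 25] → take A B (23); add B.
Step 2: frontier [A C 25, A E 25, B E 5, B C 7, B D 15] → take B E (5); add E.
Step 3: frontier [A C 25, B C 7, B D 15, E F 11, C E 18, D E 21] → take B C (7); add C.
Step 4: frontier [B D 15, C D 13, C F 17, E F 11, D E 21] → take E F (11); add F.
Step 5: frontier [B D 15, C D 13, D E 21] → take C D (13); add D.
The 5th edge added is C D.

C-D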